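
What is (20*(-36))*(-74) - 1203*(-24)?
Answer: 82152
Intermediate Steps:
(20*(-36))*(-74) - 1203*(-24) = -720*(-74) + 28872 = 53280 + 28872 = 82152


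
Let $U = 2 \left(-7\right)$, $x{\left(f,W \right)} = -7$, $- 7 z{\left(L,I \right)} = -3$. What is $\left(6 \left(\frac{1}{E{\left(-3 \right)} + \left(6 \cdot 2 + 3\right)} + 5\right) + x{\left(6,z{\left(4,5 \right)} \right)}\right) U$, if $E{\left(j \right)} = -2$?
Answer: $- \frac{4270}{13} \approx -328.46$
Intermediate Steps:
$z{\left(L,I \right)} = \frac{3}{7}$ ($z{\left(L,I \right)} = \left(- \frac{1}{7}\right) \left(-3\right) = \frac{3}{7}$)
$U = -14$
$\left(6 \left(\frac{1}{E{\left(-3 \right)} + \left(6 \cdot 2 + 3\right)} + 5\right) + x{\left(6,z{\left(4,5 \right)} \right)}\right) U = \left(6 \left(\frac{1}{-2 + \left(6 \cdot 2 + 3\right)} + 5\right) - 7\right) \left(-14\right) = \left(6 \left(\frac{1}{-2 + \left(12 + 3\right)} + 5\right) - 7\right) \left(-14\right) = \left(6 \left(\frac{1}{-2 + 15} + 5\right) - 7\right) \left(-14\right) = \left(6 \left(\frac{1}{13} + 5\right) - 7\right) \left(-14\right) = \left(6 \cdot \frac{66}{13} - 7\right) \left(-14\right) = \left(\frac{396}{13} - 7\right) \left(-14\right) = \frac{305}{13} \left(-14\right) = - \frac{4270}{13}$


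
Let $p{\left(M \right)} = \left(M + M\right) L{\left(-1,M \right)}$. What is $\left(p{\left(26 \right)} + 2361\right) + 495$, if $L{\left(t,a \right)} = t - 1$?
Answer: $2752$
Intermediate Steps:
$L{\left(t,a \right)} = -1 + t$
$p{\left(M \right)} = - 4 M$ ($p{\left(M \right)} = \left(M + M\right) \left(-1 - 1\right) = 2 M \left(-2\right) = - 4 M$)
$\left(p{\left(26 \right)} + 2361\right) + 495 = \left(\left(-4\right) 26 + 2361\right) + 495 = \left(-104 + 2361\right) + 495 = 2257 + 495 = 2752$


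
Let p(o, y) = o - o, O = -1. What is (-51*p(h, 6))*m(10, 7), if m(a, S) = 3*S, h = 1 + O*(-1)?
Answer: 0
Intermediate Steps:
h = 2 (h = 1 - 1*(-1) = 1 + 1 = 2)
p(o, y) = 0
(-51*p(h, 6))*m(10, 7) = (-51*0)*(3*7) = 0*21 = 0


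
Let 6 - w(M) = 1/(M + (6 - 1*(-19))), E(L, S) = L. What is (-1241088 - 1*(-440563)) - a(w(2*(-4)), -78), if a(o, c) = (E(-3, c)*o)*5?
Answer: -13607410/17 ≈ -8.0044e+5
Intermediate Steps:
w(M) = 6 - 1/(25 + M) (w(M) = 6 - 1/(M + (6 - 1*(-19))) = 6 - 1/(M + (6 + 19)) = 6 - 1/(M + 25) = 6 - 1/(25 + M))
a(o, c) = -15*o (a(o, c) = -3*o*5 = -15*o)
(-1241088 - 1*(-440563)) - a(w(2*(-4)), -78) = (-1241088 - 1*(-440563)) - (-15)*(149 + 6*(2*(-4)))/(25 + 2*(-4)) = (-1241088 + 440563) - (-15)*(149 + 6*(-8))/(25 - 8) = -800525 - (-15)*(149 - 48)/17 = -800525 - (-15)*(1/17)*101 = -800525 - (-15)*101/17 = -800525 - 1*(-1515/17) = -800525 + 1515/17 = -13607410/17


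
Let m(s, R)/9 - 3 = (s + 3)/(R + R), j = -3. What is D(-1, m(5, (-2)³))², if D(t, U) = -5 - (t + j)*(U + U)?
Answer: 30625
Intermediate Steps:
m(s, R) = 27 + 9*(3 + s)/(2*R) (m(s, R) = 27 + 9*((s + 3)/(R + R)) = 27 + 9*((3 + s)/((2*R))) = 27 + 9*((3 + s)*(1/(2*R))) = 27 + 9*((3 + s)/(2*R)) = 27 + 9*(3 + s)/(2*R))
D(t, U) = -5 - 2*U*(-3 + t) (D(t, U) = -5 - (t - 3)*(U + U) = -5 - (-3 + t)*2*U = -5 - 2*U*(-3 + t))
D(-1, m(5, (-2)³))² = (-5 + 6*(9*(3 + 5 + 6*(-2)³)/(2*((-2)³))) - 2*9*(3 + 5 + 6*(-2)³)/(2*((-2)³))*(-1))² = (-5 + 6*((9/2)*(3 + 5 + 6*(-8))/(-8)) - 2*(9/2)*(3 + 5 + 6*(-8))/(-8)*(-1))² = (-5 + 6*((9/2)*(-⅛)*(3 + 5 - 48)) - 2*(9/2)*(-⅛)*(3 + 5 - 48)*(-1))² = (-5 + 6*((9/2)*(-⅛)*(-40)) - 2*(9/2)*(-⅛)*(-40)*(-1))² = (-5 + 6*(45/2) - 2*45/2*(-1))² = (-5 + 135 + 45)² = 175² = 30625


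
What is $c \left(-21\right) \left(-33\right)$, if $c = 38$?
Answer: $26334$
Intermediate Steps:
$c \left(-21\right) \left(-33\right) = 38 \left(-21\right) \left(-33\right) = \left(-798\right) \left(-33\right) = 26334$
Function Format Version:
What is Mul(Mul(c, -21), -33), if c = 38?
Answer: 26334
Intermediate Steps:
Mul(Mul(c, -21), -33) = Mul(Mul(38, -21), -33) = Mul(-798, -33) = 26334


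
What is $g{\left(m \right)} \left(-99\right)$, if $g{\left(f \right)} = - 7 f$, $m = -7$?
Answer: $-4851$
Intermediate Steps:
$g{\left(m \right)} \left(-99\right) = \left(-7\right) \left(-7\right) \left(-99\right) = 49 \left(-99\right) = -4851$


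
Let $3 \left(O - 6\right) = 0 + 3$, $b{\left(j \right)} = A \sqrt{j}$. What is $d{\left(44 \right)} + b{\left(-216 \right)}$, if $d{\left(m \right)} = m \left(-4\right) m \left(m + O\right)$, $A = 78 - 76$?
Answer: $-394944 + 12 i \sqrt{6} \approx -3.9494 \cdot 10^{5} + 29.394 i$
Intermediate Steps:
$A = 2$ ($A = 78 - 76 = 2$)
$b{\left(j \right)} = 2 \sqrt{j}$
$O = 7$ ($O = 6 + \frac{0 + 3}{3} = 6 + \frac{1}{3} \cdot 3 = 6 + 1 = 7$)
$d{\left(m \right)} = - 4 m^{2} \left(7 + m\right)$ ($d{\left(m \right)} = m \left(-4\right) m \left(m + 7\right) = - 4 m m \left(7 + m\right) = - 4 m^{2} \left(7 + m\right)$)
$d{\left(44 \right)} + b{\left(-216 \right)} = 4 \cdot 44^{2} \left(-7 - 44\right) + 2 \sqrt{-216} = 4 \cdot 1936 \left(-7 - 44\right) + 2 \cdot 6 i \sqrt{6} = 4 \cdot 1936 \left(-51\right) + 12 i \sqrt{6} = -394944 + 12 i \sqrt{6}$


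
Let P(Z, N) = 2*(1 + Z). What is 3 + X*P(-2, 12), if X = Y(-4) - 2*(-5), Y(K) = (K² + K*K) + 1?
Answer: -83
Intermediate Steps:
P(Z, N) = 2 + 2*Z
Y(K) = 1 + 2*K² (Y(K) = (K² + K²) + 1 = 2*K² + 1 = 1 + 2*K²)
X = 43 (X = (1 + 2*(-4)²) - 2*(-5) = (1 + 2*16) + 10 = (1 + 32) + 10 = 33 + 10 = 43)
3 + X*P(-2, 12) = 3 + 43*(2 + 2*(-2)) = 3 + 43*(2 - 4) = 3 + 43*(-2) = 3 - 86 = -83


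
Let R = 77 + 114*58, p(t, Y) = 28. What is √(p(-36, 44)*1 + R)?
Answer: √6717 ≈ 81.957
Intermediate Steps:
R = 6689 (R = 77 + 6612 = 6689)
√(p(-36, 44)*1 + R) = √(28*1 + 6689) = √(28 + 6689) = √6717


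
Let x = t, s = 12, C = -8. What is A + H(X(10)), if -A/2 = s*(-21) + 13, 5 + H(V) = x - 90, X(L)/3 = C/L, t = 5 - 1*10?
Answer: 378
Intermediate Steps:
t = -5 (t = 5 - 10 = -5)
X(L) = -24/L (X(L) = 3*(-8/L) = -24/L)
x = -5
H(V) = -100 (H(V) = -5 + (-5 - 90) = -5 - 95 = -100)
A = 478 (A = -2*(12*(-21) + 13) = -2*(-252 + 13) = -2*(-239) = 478)
A + H(X(10)) = 478 - 100 = 378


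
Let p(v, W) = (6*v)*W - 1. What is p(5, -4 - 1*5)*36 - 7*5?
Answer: -9791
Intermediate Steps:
p(v, W) = -1 + 6*W*v (p(v, W) = 6*W*v - 1 = -1 + 6*W*v)
p(5, -4 - 1*5)*36 - 7*5 = (-1 + 6*(-4 - 1*5)*5)*36 - 7*5 = (-1 + 6*(-4 - 5)*5)*36 - 35 = (-1 + 6*(-9)*5)*36 - 35 = (-1 - 270)*36 - 35 = -271*36 - 35 = -9756 - 35 = -9791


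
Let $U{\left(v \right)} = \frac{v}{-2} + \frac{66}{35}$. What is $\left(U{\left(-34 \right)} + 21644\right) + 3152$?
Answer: $\frac{868521}{35} \approx 24815.0$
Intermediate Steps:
$U{\left(v \right)} = \frac{66}{35} - \frac{v}{2}$ ($U{\left(v \right)} = v \left(- \frac{1}{2}\right) + 66 \cdot \frac{1}{35} = - \frac{v}{2} + \frac{66}{35} = \frac{66}{35} - \frac{v}{2}$)
$\left(U{\left(-34 \right)} + 21644\right) + 3152 = \left(\left(\frac{66}{35} - -17\right) + 21644\right) + 3152 = \left(\left(\frac{66}{35} + 17\right) + 21644\right) + 3152 = \left(\frac{661}{35} + 21644\right) + 3152 = \frac{758201}{35} + 3152 = \frac{868521}{35}$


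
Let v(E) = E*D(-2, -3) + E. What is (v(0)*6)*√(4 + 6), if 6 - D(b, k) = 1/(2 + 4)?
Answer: 0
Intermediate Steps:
D(b, k) = 35/6 (D(b, k) = 6 - 1/(2 + 4) = 6 - 1/6 = 6 - 1*⅙ = 6 - ⅙ = 35/6)
v(E) = 41*E/6 (v(E) = E*(35/6) + E = 35*E/6 + E = 41*E/6)
(v(0)*6)*√(4 + 6) = (((41/6)*0)*6)*√(4 + 6) = (0*6)*√10 = 0*√10 = 0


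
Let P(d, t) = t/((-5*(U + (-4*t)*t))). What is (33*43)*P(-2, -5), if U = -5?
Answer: -473/35 ≈ -13.514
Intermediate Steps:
P(d, t) = t/(25 + 20*t²) (P(d, t) = t/((-5*(-5 + (-4*t)*t))) = t/((-5*(-5 - 4*t²))) = t/(25 + 20*t²))
(33*43)*P(-2, -5) = (33*43)*((⅕)*(-5)/(5 + 4*(-5)²)) = 1419*((⅕)*(-5)/(5 + 4*25)) = 1419*((⅕)*(-5)/(5 + 100)) = 1419*((⅕)*(-5)/105) = 1419*((⅕)*(-5)*(1/105)) = 1419*(-1/105) = -473/35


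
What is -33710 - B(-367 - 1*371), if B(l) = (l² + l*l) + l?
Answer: -1122260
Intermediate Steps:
B(l) = l + 2*l² (B(l) = (l² + l²) + l = 2*l² + l = l + 2*l²)
-33710 - B(-367 - 1*371) = -33710 - (-367 - 1*371)*(1 + 2*(-367 - 1*371)) = -33710 - (-367 - 371)*(1 + 2*(-367 - 371)) = -33710 - (-738)*(1 + 2*(-738)) = -33710 - (-738)*(1 - 1476) = -33710 - (-738)*(-1475) = -33710 - 1*1088550 = -33710 - 1088550 = -1122260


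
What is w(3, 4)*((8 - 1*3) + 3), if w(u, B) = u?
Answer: 24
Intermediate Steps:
w(3, 4)*((8 - 1*3) + 3) = 3*((8 - 1*3) + 3) = 3*((8 - 3) + 3) = 3*(5 + 3) = 3*8 = 24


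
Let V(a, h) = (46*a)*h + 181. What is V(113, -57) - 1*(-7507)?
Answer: -288598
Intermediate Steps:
V(a, h) = 181 + 46*a*h (V(a, h) = 46*a*h + 181 = 181 + 46*a*h)
V(113, -57) - 1*(-7507) = (181 + 46*113*(-57)) - 1*(-7507) = (181 - 296286) + 7507 = -296105 + 7507 = -288598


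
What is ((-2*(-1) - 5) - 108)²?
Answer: 12321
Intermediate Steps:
((-2*(-1) - 5) - 108)² = ((2 - 5) - 108)² = (-3 - 108)² = (-111)² = 12321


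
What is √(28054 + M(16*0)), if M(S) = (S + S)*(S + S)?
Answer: 13*√166 ≈ 167.49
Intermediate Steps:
M(S) = 4*S² (M(S) = (2*S)*(2*S) = 4*S²)
√(28054 + M(16*0)) = √(28054 + 4*(16*0)²) = √(28054 + 4*0²) = √(28054 + 4*0) = √(28054 + 0) = √28054 = 13*√166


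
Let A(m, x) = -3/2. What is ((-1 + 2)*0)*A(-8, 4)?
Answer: 0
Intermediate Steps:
A(m, x) = -3/2 (A(m, x) = -3*½ = -3/2)
((-1 + 2)*0)*A(-8, 4) = ((-1 + 2)*0)*(-3/2) = (1*0)*(-3/2) = 0*(-3/2) = 0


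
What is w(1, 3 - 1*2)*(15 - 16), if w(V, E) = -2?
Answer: 2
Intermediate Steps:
w(1, 3 - 1*2)*(15 - 16) = -2*(15 - 16) = -2*(-1) = 2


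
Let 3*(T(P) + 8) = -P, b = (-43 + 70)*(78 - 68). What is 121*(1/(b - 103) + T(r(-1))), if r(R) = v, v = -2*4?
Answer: -322949/501 ≈ -644.61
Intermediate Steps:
v = -8
r(R) = -8
b = 270 (b = 27*10 = 270)
T(P) = -8 - P/3 (T(P) = -8 + (-P)/3 = -8 - P/3)
121*(1/(b - 103) + T(r(-1))) = 121*(1/(270 - 103) + (-8 - 1/3*(-8))) = 121*(1/167 + (-8 + 8/3)) = 121*(1/167 - 16/3) = 121*(-2669/501) = -322949/501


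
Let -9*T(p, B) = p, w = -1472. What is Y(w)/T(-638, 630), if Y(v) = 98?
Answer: 441/319 ≈ 1.3824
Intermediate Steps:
T(p, B) = -p/9
Y(w)/T(-638, 630) = 98/((-⅑*(-638))) = 98/(638/9) = 98*(9/638) = 441/319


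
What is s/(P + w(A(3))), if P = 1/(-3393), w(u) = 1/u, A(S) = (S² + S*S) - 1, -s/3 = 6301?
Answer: -1090343943/3376 ≈ -3.2297e+5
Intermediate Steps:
s = -18903 (s = -3*6301 = -18903)
A(S) = -1 + 2*S² (A(S) = (S² + S²) - 1 = 2*S² - 1 = -1 + 2*S²)
P = -1/3393 ≈ -0.00029472
s/(P + w(A(3))) = -18903/(-1/3393 + 1/(-1 + 2*3²)) = -18903/(-1/3393 + 1/(-1 + 2*9)) = -18903/(-1/3393 + 1/(-1 + 18)) = -18903/(-1/3393 + 1/17) = -18903/3376/57681 = -18903*57681/3376 = -1090343943/3376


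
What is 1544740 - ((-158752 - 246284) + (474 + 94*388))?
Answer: 1912830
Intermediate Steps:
1544740 - ((-158752 - 246284) + (474 + 94*388)) = 1544740 - (-405036 + (474 + 36472)) = 1544740 - (-405036 + 36946) = 1544740 - 1*(-368090) = 1544740 + 368090 = 1912830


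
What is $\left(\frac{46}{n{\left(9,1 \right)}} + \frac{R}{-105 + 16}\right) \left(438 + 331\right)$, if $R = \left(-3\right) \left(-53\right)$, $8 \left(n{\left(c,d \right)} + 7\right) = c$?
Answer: $- \frac{30933025}{4183} \approx -7394.9$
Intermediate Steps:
$n{\left(c,d \right)} = -7 + \frac{c}{8}$
$R = 159$
$\left(\frac{46}{n{\left(9,1 \right)}} + \frac{R}{-105 + 16}\right) \left(438 + 331\right) = \left(\frac{46}{-7 + \frac{1}{8} \cdot 9} + \frac{159}{-105 + 16}\right) \left(438 + 331\right) = \left(\frac{46}{-7 + \frac{9}{8}} + \frac{159}{-89}\right) 769 = \left(\frac{46}{- \frac{47}{8}} + 159 \left(- \frac{1}{89}\right)\right) 769 = \left(46 \left(- \frac{8}{47}\right) - \frac{159}{89}\right) 769 = \left(- \frac{368}{47} - \frac{159}{89}\right) 769 = \left(- \frac{40225}{4183}\right) 769 = - \frac{30933025}{4183}$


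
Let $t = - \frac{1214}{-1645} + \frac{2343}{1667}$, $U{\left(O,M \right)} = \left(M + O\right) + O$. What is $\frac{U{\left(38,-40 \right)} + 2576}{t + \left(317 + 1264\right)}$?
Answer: $\frac{1790666395}{1085329972} \approx 1.6499$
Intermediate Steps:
$U{\left(O,M \right)} = M + 2 O$
$t = \frac{5877973}{2742215}$ ($t = \left(-1214\right) \left(- \frac{1}{1645}\right) + 2343 \cdot \frac{1}{1667} = \frac{1214}{1645} + \frac{2343}{1667} = \frac{5877973}{2742215} \approx 2.1435$)
$\frac{U{\left(38,-40 \right)} + 2576}{t + \left(317 + 1264\right)} = \frac{\left(-40 + 2 \cdot 38\right) + 2576}{\frac{5877973}{2742215} + \left(317 + 1264\right)} = \frac{\left(-40 + 76\right) + 2576}{\frac{5877973}{2742215} + 1581} = \frac{36 + 2576}{\frac{4341319888}{2742215}} = 2612 \cdot \frac{2742215}{4341319888} = \frac{1790666395}{1085329972}$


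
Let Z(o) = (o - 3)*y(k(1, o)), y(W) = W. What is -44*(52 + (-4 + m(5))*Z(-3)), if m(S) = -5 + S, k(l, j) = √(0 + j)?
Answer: -2288 - 1056*I*√3 ≈ -2288.0 - 1829.0*I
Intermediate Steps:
k(l, j) = √j
Z(o) = √o*(-3 + o) (Z(o) = (o - 3)*√o = (-3 + o)*√o = √o*(-3 + o))
-44*(52 + (-4 + m(5))*Z(-3)) = -44*(52 + (-4 + (-5 + 5))*(√(-3)*(-3 - 3))) = -44*(52 + (-4 + 0)*((I*√3)*(-6))) = -44*(52 - (-24)*I*√3) = -44*(52 + 24*I*√3) = -2288 - 1056*I*√3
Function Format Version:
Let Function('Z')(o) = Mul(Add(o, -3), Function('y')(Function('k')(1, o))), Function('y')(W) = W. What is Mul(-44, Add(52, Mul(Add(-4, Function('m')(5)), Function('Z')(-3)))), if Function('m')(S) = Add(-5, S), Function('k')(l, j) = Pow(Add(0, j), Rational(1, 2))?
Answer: Add(-2288, Mul(-1056, I, Pow(3, Rational(1, 2)))) ≈ Add(-2288.0, Mul(-1829.0, I))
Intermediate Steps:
Function('k')(l, j) = Pow(j, Rational(1, 2))
Function('Z')(o) = Mul(Pow(o, Rational(1, 2)), Add(-3, o)) (Function('Z')(o) = Mul(Add(o, -3), Pow(o, Rational(1, 2))) = Mul(Add(-3, o), Pow(o, Rational(1, 2))) = Mul(Pow(o, Rational(1, 2)), Add(-3, o)))
Mul(-44, Add(52, Mul(Add(-4, Function('m')(5)), Function('Z')(-3)))) = Mul(-44, Add(52, Mul(Add(-4, Add(-5, 5)), Mul(Pow(-3, Rational(1, 2)), Add(-3, -3))))) = Mul(-44, Add(52, Mul(Add(-4, 0), Mul(Mul(I, Pow(3, Rational(1, 2))), -6)))) = Mul(-44, Add(52, Mul(-4, Mul(-6, I, Pow(3, Rational(1, 2)))))) = Mul(-44, Add(52, Mul(24, I, Pow(3, Rational(1, 2))))) = Add(-2288, Mul(-1056, I, Pow(3, Rational(1, 2))))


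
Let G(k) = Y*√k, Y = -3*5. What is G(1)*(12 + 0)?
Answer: -180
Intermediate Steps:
Y = -15 (Y = -1*15 = -15)
G(k) = -15*√k
G(1)*(12 + 0) = (-15*√1)*(12 + 0) = -15*1*12 = -15*12 = -180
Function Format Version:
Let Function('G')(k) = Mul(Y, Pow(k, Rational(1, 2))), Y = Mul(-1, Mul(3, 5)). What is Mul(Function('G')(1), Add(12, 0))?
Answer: -180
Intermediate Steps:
Y = -15 (Y = Mul(-1, 15) = -15)
Function('G')(k) = Mul(-15, Pow(k, Rational(1, 2)))
Mul(Function('G')(1), Add(12, 0)) = Mul(Mul(-15, Pow(1, Rational(1, 2))), Add(12, 0)) = Mul(Mul(-15, 1), 12) = Mul(-15, 12) = -180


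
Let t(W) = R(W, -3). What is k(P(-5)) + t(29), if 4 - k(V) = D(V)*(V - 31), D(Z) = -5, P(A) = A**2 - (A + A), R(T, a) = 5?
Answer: 29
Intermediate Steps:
t(W) = 5
P(A) = A**2 - 2*A
k(V) = -151 + 5*V (k(V) = 4 - (-5)*(V - 31) = 4 - (-5)*(-31 + V) = 4 - (155 - 5*V) = 4 + (-155 + 5*V) = -151 + 5*V)
k(P(-5)) + t(29) = (-151 + 5*(-5*(-2 - 5))) + 5 = (-151 + 5*(-5*(-7))) + 5 = (-151 + 5*35) + 5 = (-151 + 175) + 5 = 24 + 5 = 29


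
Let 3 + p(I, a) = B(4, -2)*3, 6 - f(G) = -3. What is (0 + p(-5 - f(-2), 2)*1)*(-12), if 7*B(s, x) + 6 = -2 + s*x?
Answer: 828/7 ≈ 118.29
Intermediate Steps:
f(G) = 9 (f(G) = 6 - 1*(-3) = 6 + 3 = 9)
B(s, x) = -8/7 + s*x/7 (B(s, x) = -6/7 + (-2 + s*x)/7 = -6/7 + (-2/7 + s*x/7) = -8/7 + s*x/7)
p(I, a) = -69/7 (p(I, a) = -3 + (-8/7 + (⅐)*4*(-2))*3 = -3 + (-8/7 - 8/7)*3 = -3 - 16/7*3 = -3 - 48/7 = -69/7)
(0 + p(-5 - f(-2), 2)*1)*(-12) = (0 - 69/7*1)*(-12) = (0 - 69/7)*(-12) = -69/7*(-12) = 828/7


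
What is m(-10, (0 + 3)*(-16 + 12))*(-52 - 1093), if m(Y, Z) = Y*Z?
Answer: -137400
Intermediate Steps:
m(-10, (0 + 3)*(-16 + 12))*(-52 - 1093) = (-10*(0 + 3)*(-16 + 12))*(-52 - 1093) = -30*(-4)*(-1145) = -10*(-12)*(-1145) = 120*(-1145) = -137400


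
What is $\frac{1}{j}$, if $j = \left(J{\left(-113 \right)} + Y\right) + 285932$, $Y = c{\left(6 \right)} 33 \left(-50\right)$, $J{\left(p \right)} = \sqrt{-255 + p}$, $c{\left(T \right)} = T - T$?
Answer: $\frac{71483}{20439277248} - \frac{i \sqrt{23}}{20439277248} \approx 3.4973 \cdot 10^{-6} - 2.3464 \cdot 10^{-10} i$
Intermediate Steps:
$c{\left(T \right)} = 0$
$Y = 0$ ($Y = 0 \cdot 33 \left(-50\right) = 0 \left(-50\right) = 0$)
$j = 285932 + 4 i \sqrt{23}$ ($j = \left(\sqrt{-255 - 113} + 0\right) + 285932 = \left(\sqrt{-368} + 0\right) + 285932 = \left(4 i \sqrt{23} + 0\right) + 285932 = 4 i \sqrt{23} + 285932 = 285932 + 4 i \sqrt{23} \approx 2.8593 \cdot 10^{5} + 19.183 i$)
$\frac{1}{j} = \frac{1}{285932 + 4 i \sqrt{23}}$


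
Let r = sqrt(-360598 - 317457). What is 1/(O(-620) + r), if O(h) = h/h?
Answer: 1/678056 - I*sqrt(678055)/678056 ≈ 1.4748e-6 - 0.0012144*I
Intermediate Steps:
r = I*sqrt(678055) (r = sqrt(-678055) = I*sqrt(678055) ≈ 823.44*I)
O(h) = 1
1/(O(-620) + r) = 1/(1 + I*sqrt(678055))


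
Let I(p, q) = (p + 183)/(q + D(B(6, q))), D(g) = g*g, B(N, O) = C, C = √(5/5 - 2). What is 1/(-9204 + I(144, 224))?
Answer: -223/2052165 ≈ -0.00010867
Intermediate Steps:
C = I (C = √(5*(⅕) - 2) = √(1 - 2) = √(-1) = I ≈ 1.0*I)
B(N, O) = I
D(g) = g²
I(p, q) = (183 + p)/(-1 + q) (I(p, q) = (p + 183)/(q + I²) = (183 + p)/(q - 1) = (183 + p)/(-1 + q))
1/(-9204 + I(144, 224)) = 1/(-9204 + (183 + 144)/(-1 + 224)) = 1/(-9204 + 327/223) = 1/(-2052165/223) = -223/2052165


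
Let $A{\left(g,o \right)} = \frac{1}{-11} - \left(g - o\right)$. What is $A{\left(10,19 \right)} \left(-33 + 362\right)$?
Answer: $\frac{32242}{11} \approx 2931.1$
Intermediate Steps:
$A{\left(g,o \right)} = - \frac{1}{11} + o - g$ ($A{\left(g,o \right)} = - \frac{1}{11} - \left(g - o\right) = - \frac{1}{11} + o - g$)
$A{\left(10,19 \right)} \left(-33 + 362\right) = \left(- \frac{1}{11} + 19 - 10\right) \left(-33 + 362\right) = \left(- \frac{1}{11} + 19 - 10\right) 329 = \frac{98}{11} \cdot 329 = \frac{32242}{11}$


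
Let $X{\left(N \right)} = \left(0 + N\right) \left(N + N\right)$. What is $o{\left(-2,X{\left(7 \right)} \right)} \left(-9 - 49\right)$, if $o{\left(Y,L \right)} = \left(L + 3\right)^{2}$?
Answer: $-591658$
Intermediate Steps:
$X{\left(N \right)} = 2 N^{2}$ ($X{\left(N \right)} = N 2 N = 2 N^{2}$)
$o{\left(Y,L \right)} = \left(3 + L\right)^{2}$
$o{\left(-2,X{\left(7 \right)} \right)} \left(-9 - 49\right) = \left(3 + 2 \cdot 7^{2}\right)^{2} \left(-9 - 49\right) = \left(3 + 2 \cdot 49\right)^{2} \left(-9 - 49\right) = \left(3 + 98\right)^{2} \left(-58\right) = 101^{2} \left(-58\right) = 10201 \left(-58\right) = -591658$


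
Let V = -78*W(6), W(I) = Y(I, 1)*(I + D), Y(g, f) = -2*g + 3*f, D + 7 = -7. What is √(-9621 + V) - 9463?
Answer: -9463 + 3*I*√1693 ≈ -9463.0 + 123.44*I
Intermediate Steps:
D = -14 (D = -7 - 7 = -14)
W(I) = (-14 + I)*(3 - 2*I) (W(I) = (-2*I + 3*1)*(I - 14) = (-2*I + 3)*(-14 + I) = (3 - 2*I)*(-14 + I) = (-14 + I)*(3 - 2*I))
V = -5616 (V = -(-78)*(-14 + 6)*(-3 + 2*6) = -(-78)*(-8)*(-3 + 12) = -(-78)*(-8)*9 = -78*72 = -5616)
√(-9621 + V) - 9463 = √(-9621 - 5616) - 9463 = √(-15237) - 9463 = 3*I*√1693 - 9463 = -9463 + 3*I*√1693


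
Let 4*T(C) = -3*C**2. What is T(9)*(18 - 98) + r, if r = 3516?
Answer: 8376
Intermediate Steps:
T(C) = -3*C**2/4 (T(C) = (-3*C**2)/4 = -3*C**2/4)
T(9)*(18 - 98) + r = (-3/4*9**2)*(18 - 98) + 3516 = -3/4*81*(-80) + 3516 = -243/4*(-80) + 3516 = 4860 + 3516 = 8376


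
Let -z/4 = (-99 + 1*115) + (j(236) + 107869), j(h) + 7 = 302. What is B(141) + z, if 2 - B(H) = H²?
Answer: -452599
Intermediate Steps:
j(h) = 295 (j(h) = -7 + 302 = 295)
B(H) = 2 - H²
z = -432720 (z = -4*((-99 + 1*115) + (295 + 107869)) = -4*((-99 + 115) + 108164) = -4*(16 + 108164) = -4*108180 = -432720)
B(141) + z = (2 - 1*141²) - 432720 = (2 - 1*19881) - 432720 = (2 - 19881) - 432720 = -19879 - 432720 = -452599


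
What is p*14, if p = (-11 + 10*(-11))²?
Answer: 204974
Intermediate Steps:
p = 14641 (p = (-11 - 110)² = (-121)² = 14641)
p*14 = 14641*14 = 204974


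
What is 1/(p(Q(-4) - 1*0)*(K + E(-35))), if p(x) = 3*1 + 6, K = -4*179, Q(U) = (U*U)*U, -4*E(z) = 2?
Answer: -2/12897 ≈ -0.00015507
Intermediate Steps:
E(z) = -½ (E(z) = -¼*2 = -½)
Q(U) = U³ (Q(U) = U²*U = U³)
K = -716
p(x) = 9 (p(x) = 3 + 6 = 9)
1/(p(Q(-4) - 1*0)*(K + E(-35))) = 1/(9*(-716 - ½)) = 1/(9*(-1433/2)) = 1/(-12897/2) = -2/12897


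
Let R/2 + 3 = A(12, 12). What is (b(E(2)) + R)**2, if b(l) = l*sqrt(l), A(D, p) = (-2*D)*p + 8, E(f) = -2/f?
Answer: (566 + I)**2 ≈ 3.2036e+5 + 1132.0*I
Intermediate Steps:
A(D, p) = 8 - 2*D*p (A(D, p) = -2*D*p + 8 = 8 - 2*D*p)
R = -566 (R = -6 + 2*(8 - 2*12*12) = -6 + 2*(8 - 288) = -6 + 2*(-280) = -6 - 560 = -566)
b(l) = l**(3/2)
(b(E(2)) + R)**2 = ((-2/2)**(3/2) - 566)**2 = ((-2*1/2)**(3/2) - 566)**2 = ((-1)**(3/2) - 566)**2 = (-I - 566)**2 = (-566 - I)**2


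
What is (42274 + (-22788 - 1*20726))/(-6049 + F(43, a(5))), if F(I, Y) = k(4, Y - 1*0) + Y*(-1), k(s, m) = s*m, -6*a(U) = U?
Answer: 2480/12103 ≈ 0.20491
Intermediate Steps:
a(U) = -U/6
k(s, m) = m*s
F(I, Y) = 3*Y (F(I, Y) = (Y - 1*0)*4 + Y*(-1) = (Y + 0)*4 - Y = Y*4 - Y = 4*Y - Y = 3*Y)
(42274 + (-22788 - 1*20726))/(-6049 + F(43, a(5))) = (42274 + (-22788 - 1*20726))/(-6049 + 3*(-⅙*5)) = (42274 + (-22788 - 20726))/(-6049 + 3*(-⅚)) = (42274 - 43514)/(-6049 - 5/2) = -1240/(-12103/2) = -1240*(-2/12103) = 2480/12103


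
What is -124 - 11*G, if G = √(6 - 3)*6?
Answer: -124 - 66*√3 ≈ -238.32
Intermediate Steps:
G = 6*√3 (G = √3*6 = 6*√3 ≈ 10.392)
-124 - 11*G = -124 - 66*√3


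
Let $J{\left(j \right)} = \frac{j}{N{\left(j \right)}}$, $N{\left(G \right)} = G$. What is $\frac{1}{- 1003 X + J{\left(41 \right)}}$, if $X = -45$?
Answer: $\frac{1}{45136} \approx 2.2155 \cdot 10^{-5}$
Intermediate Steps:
$J{\left(j \right)} = 1$ ($J{\left(j \right)} = \frac{j}{j} = 1$)
$\frac{1}{- 1003 X + J{\left(41 \right)}} = \frac{1}{\left(-1003\right) \left(-45\right) + 1} = \frac{1}{45135 + 1} = \frac{1}{45136}$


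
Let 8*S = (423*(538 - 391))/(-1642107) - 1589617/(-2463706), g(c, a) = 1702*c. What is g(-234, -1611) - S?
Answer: -4296695349539127427/10788450316112 ≈ -3.9827e+5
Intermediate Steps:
S = 819041833411/10788450316112 (S = ((423*(538 - 391))/(-1642107) - 1589617/(-2463706))/8 = ((423*147)*(-1/1642107) - 1589617*(-1/2463706))/8 = (62181*(-1/1642107) + 1589617/2463706)/8 = (-20727/547369 + 1589617/2463706)/8 = (⅛)*(819041833411/1348556289514) = 819041833411/10788450316112 ≈ 0.075918)
g(-234, -1611) - S = 1702*(-234) - 1*819041833411/10788450316112 = -398268 - 819041833411/10788450316112 = -4296695349539127427/10788450316112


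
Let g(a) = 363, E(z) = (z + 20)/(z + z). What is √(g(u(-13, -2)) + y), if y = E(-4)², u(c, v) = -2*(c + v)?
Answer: √367 ≈ 19.157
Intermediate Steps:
u(c, v) = -2*c - 2*v
E(z) = (20 + z)/(2*z) (E(z) = (20 + z)/((2*z)) = (20 + z)*(1/(2*z)) = (20 + z)/(2*z))
y = 4 (y = ((½)*(20 - 4)/(-4))² = ((½)*(-¼)*16)² = (-2)² = 4)
√(g(u(-13, -2)) + y) = √(363 + 4) = √367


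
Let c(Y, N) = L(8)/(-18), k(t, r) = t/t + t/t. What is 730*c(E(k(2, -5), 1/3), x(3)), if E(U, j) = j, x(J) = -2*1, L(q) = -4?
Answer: 1460/9 ≈ 162.22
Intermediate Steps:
k(t, r) = 2 (k(t, r) = 1 + 1 = 2)
x(J) = -2
c(Y, N) = 2/9 (c(Y, N) = -4/(-18) = -4*(-1/18) = 2/9)
730*c(E(k(2, -5), 1/3), x(3)) = 730*(2/9) = 1460/9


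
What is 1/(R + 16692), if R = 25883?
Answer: 1/42575 ≈ 2.3488e-5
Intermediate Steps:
1/(R + 16692) = 1/(25883 + 16692) = 1/42575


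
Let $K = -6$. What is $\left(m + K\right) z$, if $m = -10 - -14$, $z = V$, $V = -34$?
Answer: $68$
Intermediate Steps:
$z = -34$
$m = 4$ ($m = -10 + 14 = 4$)
$\left(m + K\right) z = \left(4 - 6\right) \left(-34\right) = \left(-2\right) \left(-34\right) = 68$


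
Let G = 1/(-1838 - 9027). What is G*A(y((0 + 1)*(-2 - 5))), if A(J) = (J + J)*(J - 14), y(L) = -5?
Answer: -38/2173 ≈ -0.017487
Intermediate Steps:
A(J) = 2*J*(-14 + J) (A(J) = (2*J)*(-14 + J) = 2*J*(-14 + J))
G = -1/10865 (G = 1/(-10865) = -1/10865 ≈ -9.2039e-5)
G*A(y((0 + 1)*(-2 - 5))) = -2*(-5)*(-14 - 5)/10865 = -2*(-5)*(-19)/10865 = -1/10865*190 = -38/2173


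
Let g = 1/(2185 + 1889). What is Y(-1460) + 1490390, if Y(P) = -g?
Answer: 6071848859/4074 ≈ 1.4904e+6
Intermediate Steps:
g = 1/4074 ≈ 0.00024546
Y(P) = -1/4074 (Y(P) = -1*1/4074 = -1/4074)
Y(-1460) + 1490390 = -1/4074 + 1490390 = 6071848859/4074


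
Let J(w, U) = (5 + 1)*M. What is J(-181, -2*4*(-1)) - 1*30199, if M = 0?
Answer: -30199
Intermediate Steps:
J(w, U) = 0 (J(w, U) = (5 + 1)*0 = 6*0 = 0)
J(-181, -2*4*(-1)) - 1*30199 = 0 - 1*30199 = 0 - 30199 = -30199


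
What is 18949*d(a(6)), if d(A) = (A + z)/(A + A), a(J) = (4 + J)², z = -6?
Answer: 890603/100 ≈ 8906.0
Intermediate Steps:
d(A) = (-6 + A)/(2*A) (d(A) = (A - 6)/(A + A) = (-6 + A)/((2*A)) = (-6 + A)*(1/(2*A)) = (-6 + A)/(2*A))
18949*d(a(6)) = 18949*((-6 + (4 + 6)²)/(2*((4 + 6)²))) = 18949*((-6 + 10²)/(2*(10²))) = 18949*((½)*(-6 + 100)/100) = 18949*((½)*(1/100)*94) = 18949*(47/100) = 890603/100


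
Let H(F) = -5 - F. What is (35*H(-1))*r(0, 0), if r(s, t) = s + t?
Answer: 0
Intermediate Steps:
(35*H(-1))*r(0, 0) = (35*(-5 - 1*(-1)))*(0 + 0) = (35*(-5 + 1))*0 = (35*(-4))*0 = -140*0 = 0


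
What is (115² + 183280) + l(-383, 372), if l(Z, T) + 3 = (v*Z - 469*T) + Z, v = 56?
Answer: 203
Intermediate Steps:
l(Z, T) = -3 - 469*T + 57*Z (l(Z, T) = -3 + ((56*Z - 469*T) + Z) = -3 + ((-469*T + 56*Z) + Z) = -3 + (-469*T + 57*Z) = -3 - 469*T + 57*Z)
(115² + 183280) + l(-383, 372) = (115² + 183280) + (-3 - 469*372 + 57*(-383)) = (13225 + 183280) + (-3 - 174468 - 21831) = 196505 - 196302 = 203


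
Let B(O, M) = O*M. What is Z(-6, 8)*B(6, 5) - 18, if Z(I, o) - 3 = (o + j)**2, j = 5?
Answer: 5142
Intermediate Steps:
Z(I, o) = 3 + (5 + o)**2 (Z(I, o) = 3 + (o + 5)**2 = 3 + (5 + o)**2)
B(O, M) = M*O
Z(-6, 8)*B(6, 5) - 18 = (3 + (5 + 8)**2)*(5*6) - 18 = (3 + 13**2)*30 - 18 = (3 + 169)*30 - 18 = 172*30 - 18 = 5160 - 18 = 5142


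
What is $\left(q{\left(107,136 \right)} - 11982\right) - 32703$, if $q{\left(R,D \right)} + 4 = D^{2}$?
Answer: $-26193$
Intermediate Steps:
$q{\left(R,D \right)} = -4 + D^{2}$
$\left(q{\left(107,136 \right)} - 11982\right) - 32703 = \left(\left(-4 + 136^{2}\right) - 11982\right) - 32703 = \left(\left(-4 + 18496\right) - 11982\right) - 32703 = \left(18492 - 11982\right) - 32703 = 6510 - 32703 = -26193$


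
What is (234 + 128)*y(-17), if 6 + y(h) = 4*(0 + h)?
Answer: -26788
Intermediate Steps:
y(h) = -6 + 4*h (y(h) = -6 + 4*(0 + h) = -6 + 4*h)
(234 + 128)*y(-17) = (234 + 128)*(-6 + 4*(-17)) = 362*(-6 - 68) = 362*(-74) = -26788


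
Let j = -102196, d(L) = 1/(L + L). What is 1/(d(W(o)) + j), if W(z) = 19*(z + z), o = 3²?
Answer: -684/69902063 ≈ -9.7851e-6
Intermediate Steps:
o = 9
W(z) = 38*z (W(z) = 19*(2*z) = 38*z)
d(L) = 1/(2*L)
1/(d(W(o)) + j) = 1/(1/(2*((38*9))) - 102196) = 1/((½)/342 - 102196) = 1/((½)*(1/342) - 102196) = 1/(1/684 - 102196) = 1/(-69902063/684) = -684/69902063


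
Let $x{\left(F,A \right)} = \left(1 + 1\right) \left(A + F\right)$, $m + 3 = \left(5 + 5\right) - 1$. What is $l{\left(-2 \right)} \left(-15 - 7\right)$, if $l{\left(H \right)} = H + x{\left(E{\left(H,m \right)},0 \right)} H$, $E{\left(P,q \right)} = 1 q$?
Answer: $572$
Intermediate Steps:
$m = 6$ ($m = -3 + \left(\left(5 + 5\right) - 1\right) = -3 + \left(10 - 1\right) = -3 + 9 = 6$)
$E{\left(P,q \right)} = q$
$x{\left(F,A \right)} = 2 A + 2 F$ ($x{\left(F,A \right)} = 2 \left(A + F\right) = 2 A + 2 F$)
$l{\left(H \right)} = 13 H$ ($l{\left(H \right)} = H + \left(2 \cdot 0 + 2 \cdot 6\right) H = H + \left(0 + 12\right) H = H + 12 H = 13 H$)
$l{\left(-2 \right)} \left(-15 - 7\right) = 13 \left(-2\right) \left(-15 - 7\right) = \left(-26\right) \left(-22\right) = 572$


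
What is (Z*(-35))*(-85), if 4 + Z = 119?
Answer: 342125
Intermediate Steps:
Z = 115 (Z = -4 + 119 = 115)
(Z*(-35))*(-85) = (115*(-35))*(-85) = -4025*(-85) = 342125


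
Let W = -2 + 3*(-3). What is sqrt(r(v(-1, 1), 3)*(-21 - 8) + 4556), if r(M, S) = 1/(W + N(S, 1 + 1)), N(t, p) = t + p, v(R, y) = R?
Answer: sqrt(164190)/6 ≈ 67.534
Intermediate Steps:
W = -11 (W = -2 - 9 = -11)
N(t, p) = p + t
r(M, S) = 1/(-9 + S) (r(M, S) = 1/(-11 + ((1 + 1) + S)) = 1/(-11 + (2 + S)) = 1/(-9 + S))
sqrt(r(v(-1, 1), 3)*(-21 - 8) + 4556) = sqrt((-21 - 8)/(-9 + 3) + 4556) = sqrt(-29/(-6) + 4556) = sqrt(-1/6*(-29) + 4556) = sqrt(29/6 + 4556) = sqrt(27365/6) = sqrt(164190)/6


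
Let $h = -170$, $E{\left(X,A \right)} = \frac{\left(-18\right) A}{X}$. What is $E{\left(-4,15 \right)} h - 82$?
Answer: $-11557$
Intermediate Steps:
$E{\left(X,A \right)} = - \frac{18 A}{X}$
$E{\left(-4,15 \right)} h - 82 = \left(-18\right) 15 \frac{1}{-4} \left(-170\right) - 82 = \left(-18\right) 15 \left(- \frac{1}{4}\right) \left(-170\right) - 82 = \frac{135}{2} \left(-170\right) - 82 = -11475 - 82 = -11557$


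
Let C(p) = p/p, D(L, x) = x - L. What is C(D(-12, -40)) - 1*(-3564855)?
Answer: 3564856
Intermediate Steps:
C(p) = 1
C(D(-12, -40)) - 1*(-3564855) = 1 - 1*(-3564855) = 1 + 3564855 = 3564856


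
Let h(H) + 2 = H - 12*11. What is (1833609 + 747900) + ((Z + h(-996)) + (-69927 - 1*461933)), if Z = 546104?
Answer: 2594623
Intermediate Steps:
h(H) = -134 + H (h(H) = -2 + (H - 12*11) = -2 + (H - 132) = -2 + (-132 + H) = -134 + H)
(1833609 + 747900) + ((Z + h(-996)) + (-69927 - 1*461933)) = (1833609 + 747900) + ((546104 + (-134 - 996)) + (-69927 - 1*461933)) = 2581509 + ((546104 - 1130) + (-69927 - 461933)) = 2581509 + (544974 - 531860) = 2581509 + 13114 = 2594623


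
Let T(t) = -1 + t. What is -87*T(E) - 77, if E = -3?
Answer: 271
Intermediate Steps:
-87*T(E) - 77 = -87*(-1 - 3) - 77 = -87*(-4) - 77 = 348 - 77 = 271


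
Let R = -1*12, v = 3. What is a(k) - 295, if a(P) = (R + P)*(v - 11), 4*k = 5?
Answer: -209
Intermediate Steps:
R = -12
k = 5/4 (k = (¼)*5 = 5/4 ≈ 1.2500)
a(P) = 96 - 8*P (a(P) = (-12 + P)*(3 - 11) = (-12 + P)*(-8) = 96 - 8*P)
a(k) - 295 = (96 - 8*5/4) - 295 = (96 - 10) - 295 = 86 - 295 = -209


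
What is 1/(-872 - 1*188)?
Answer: -1/1060 ≈ -0.00094340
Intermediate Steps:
1/(-872 - 1*188) = 1/(-872 - 188) = 1/(-1060) = -1/1060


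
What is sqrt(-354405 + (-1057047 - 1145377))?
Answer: I*sqrt(2556829) ≈ 1599.0*I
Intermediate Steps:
sqrt(-354405 + (-1057047 - 1145377)) = sqrt(-354405 - 2202424) = sqrt(-2556829) = I*sqrt(2556829)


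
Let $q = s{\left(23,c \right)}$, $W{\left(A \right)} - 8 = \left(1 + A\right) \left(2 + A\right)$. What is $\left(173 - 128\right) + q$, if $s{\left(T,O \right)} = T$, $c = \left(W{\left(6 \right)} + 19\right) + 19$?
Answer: $68$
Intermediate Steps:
$W{\left(A \right)} = 8 + \left(1 + A\right) \left(2 + A\right)$
$c = 102$ ($c = \left(\left(10 + 6^{2} + 3 \cdot 6\right) + 19\right) + 19 = \left(\left(10 + 36 + 18\right) + 19\right) + 19 = \left(64 + 19\right) + 19 = 83 + 19 = 102$)
$q = 23$
$\left(173 - 128\right) + q = \left(173 - 128\right) + 23 = 45 + 23 = 68$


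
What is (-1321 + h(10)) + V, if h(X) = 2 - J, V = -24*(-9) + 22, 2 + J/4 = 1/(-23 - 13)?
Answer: -9656/9 ≈ -1072.9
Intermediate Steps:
J = -73/9 (J = -8 + 4/(-23 - 13) = -8 + 4/(-36) = -8 + 4*(-1/36) = -8 - ⅑ = -73/9 ≈ -8.1111)
V = 238 (V = 216 + 22 = 238)
h(X) = 91/9 (h(X) = 2 - 1*(-73/9) = 2 + 73/9 = 91/9)
(-1321 + h(10)) + V = (-1321 + 91/9) + 238 = -11798/9 + 238 = -9656/9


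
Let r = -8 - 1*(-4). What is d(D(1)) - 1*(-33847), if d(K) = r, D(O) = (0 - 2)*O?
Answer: 33843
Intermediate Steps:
D(O) = -2*O
r = -4 (r = -8 + 4 = -4)
d(K) = -4
d(D(1)) - 1*(-33847) = -4 - 1*(-33847) = -4 + 33847 = 33843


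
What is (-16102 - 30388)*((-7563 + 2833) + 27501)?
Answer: -1058623790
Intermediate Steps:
(-16102 - 30388)*((-7563 + 2833) + 27501) = -46490*(-4730 + 27501) = -46490*22771 = -1058623790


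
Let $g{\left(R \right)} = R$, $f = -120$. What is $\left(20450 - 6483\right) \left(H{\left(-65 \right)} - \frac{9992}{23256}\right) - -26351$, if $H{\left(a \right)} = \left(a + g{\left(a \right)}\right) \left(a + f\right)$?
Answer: $\frac{976538917024}{2907} \approx 3.3593 \cdot 10^{8}$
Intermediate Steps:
$H{\left(a \right)} = 2 a \left(-120 + a\right)$ ($H{\left(a \right)} = \left(a + a\right) \left(a - 120\right) = 2 a \left(-120 + a\right)$)
$\left(20450 - 6483\right) \left(H{\left(-65 \right)} - \frac{9992}{23256}\right) - -26351 = \left(20450 - 6483\right) \left(2 \left(-65\right) \left(-120 - 65\right) - \frac{9992}{23256}\right) - -26351 = 13967 \left(2 \left(-65\right) \left(-185\right) - \frac{1249}{2907}\right) + 26351 = 13967 \left(24050 - \frac{1249}{2907}\right) + 26351 = 13967 \cdot \frac{69912101}{2907} + 26351 = \frac{976462314667}{2907} + 26351 = \frac{976538917024}{2907}$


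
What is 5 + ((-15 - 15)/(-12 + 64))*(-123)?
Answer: 1975/26 ≈ 75.962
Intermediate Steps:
5 + ((-15 - 15)/(-12 + 64))*(-123) = 5 - 30/52*(-123) = 5 - 30*1/52*(-123) = 5 - 15/26*(-123) = 5 + 1845/26 = 1975/26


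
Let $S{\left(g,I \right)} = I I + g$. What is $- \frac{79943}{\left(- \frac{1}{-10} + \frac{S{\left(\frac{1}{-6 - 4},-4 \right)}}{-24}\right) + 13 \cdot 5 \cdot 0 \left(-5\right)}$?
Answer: $\frac{1279088}{9} \approx 1.4212 \cdot 10^{5}$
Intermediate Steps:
$S{\left(g,I \right)} = g + I^{2}$ ($S{\left(g,I \right)} = I^{2} + g = g + I^{2}$)
$- \frac{79943}{\left(- \frac{1}{-10} + \frac{S{\left(\frac{1}{-6 - 4},-4 \right)}}{-24}\right) + 13 \cdot 5 \cdot 0 \left(-5\right)} = - \frac{79943}{\left(- \frac{1}{-10} + \frac{\frac{1}{-6 - 4} + \left(-4\right)^{2}}{-24}\right) + 13 \cdot 5 \cdot 0 \left(-5\right)} = - \frac{79943}{\left(\left(-1\right) \left(- \frac{1}{10}\right) + \left(\frac{1}{-10} + 16\right) \left(- \frac{1}{24}\right)\right) + 65 \cdot 0} = - \frac{79943}{\left(\frac{1}{10} + \left(- \frac{1}{10} + 16\right) \left(- \frac{1}{24}\right)\right) + 0} = - \frac{79943}{\left(\frac{1}{10} + \frac{159}{10} \left(- \frac{1}{24}\right)\right) + 0} = - \frac{79943}{\left(\frac{1}{10} - \frac{53}{80}\right) + 0} = - \frac{79943}{- \frac{9}{16} + 0} = - \frac{79943}{- \frac{9}{16}} = \left(-79943\right) \left(- \frac{16}{9}\right) = \frac{1279088}{9}$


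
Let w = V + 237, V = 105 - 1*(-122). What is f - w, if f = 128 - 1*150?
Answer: -486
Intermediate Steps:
f = -22 (f = 128 - 150 = -22)
V = 227 (V = 105 + 122 = 227)
w = 464 (w = 227 + 237 = 464)
f - w = -22 - 1*464 = -22 - 464 = -486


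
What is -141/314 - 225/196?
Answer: -49143/30772 ≈ -1.5970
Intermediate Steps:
-141/314 - 225/196 = -49143/30772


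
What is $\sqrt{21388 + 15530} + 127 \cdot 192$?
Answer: $24384 + 3 \sqrt{4102} \approx 24576.0$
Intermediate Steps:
$\sqrt{21388 + 15530} + 127 \cdot 192 = \sqrt{36918} + 24384 = 3 \sqrt{4102} + 24384 = 24384 + 3 \sqrt{4102}$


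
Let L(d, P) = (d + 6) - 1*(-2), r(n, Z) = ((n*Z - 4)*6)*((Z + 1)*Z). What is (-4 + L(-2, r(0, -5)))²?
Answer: 4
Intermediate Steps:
r(n, Z) = Z*(1 + Z)*(-24 + 6*Z*n) (r(n, Z) = ((Z*n - 4)*6)*((1 + Z)*Z) = ((-4 + Z*n)*6)*(Z*(1 + Z)) = (-24 + 6*Z*n)*(Z*(1 + Z)) = Z*(1 + Z)*(-24 + 6*Z*n))
L(d, P) = 8 + d (L(d, P) = (6 + d) + 2 = 8 + d)
(-4 + L(-2, r(0, -5)))² = (-4 + (8 - 2))² = (-4 + 6)² = 2² = 4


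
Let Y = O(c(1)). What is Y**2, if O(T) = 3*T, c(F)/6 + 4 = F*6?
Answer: 1296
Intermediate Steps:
c(F) = -24 + 36*F (c(F) = -24 + 6*(F*6) = -24 + 6*(6*F) = -24 + 36*F)
Y = 36 (Y = 3*(-24 + 36*1) = 3*(-24 + 36) = 3*12 = 36)
Y**2 = 36**2 = 1296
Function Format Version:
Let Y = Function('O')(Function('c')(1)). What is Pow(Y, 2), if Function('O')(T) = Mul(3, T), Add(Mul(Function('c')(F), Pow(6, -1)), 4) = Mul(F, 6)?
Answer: 1296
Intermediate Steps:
Function('c')(F) = Add(-24, Mul(36, F)) (Function('c')(F) = Add(-24, Mul(6, Mul(F, 6))) = Add(-24, Mul(6, Mul(6, F))) = Add(-24, Mul(36, F)))
Y = 36 (Y = Mul(3, Add(-24, Mul(36, 1))) = Mul(3, Add(-24, 36)) = Mul(3, 12) = 36)
Pow(Y, 2) = Pow(36, 2) = 1296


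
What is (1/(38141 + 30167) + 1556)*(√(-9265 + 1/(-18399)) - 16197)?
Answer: -1721534572053/68308 + 389719913*I*√1620050349/104733241 ≈ -2.5203e+7 + 1.4977e+5*I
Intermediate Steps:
(1/(38141 + 30167) + 1556)*(√(-9265 + 1/(-18399)) - 16197) = (1/68308 + 1556)*(√(-9265 - 1/18399) - 16197) = (1/68308 + 1556)*(√(-170466736/18399) - 16197) = 106287249*(44*I*√1620050349/18399 - 16197)/68308 = 106287249*(-16197 + 44*I*√1620050349/18399)/68308 = -1721534572053/68308 + 389719913*I*√1620050349/104733241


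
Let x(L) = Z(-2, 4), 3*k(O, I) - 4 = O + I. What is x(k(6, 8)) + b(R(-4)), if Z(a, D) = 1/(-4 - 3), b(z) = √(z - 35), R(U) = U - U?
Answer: -⅐ + I*√35 ≈ -0.14286 + 5.9161*I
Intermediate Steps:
R(U) = 0
b(z) = √(-35 + z)
Z(a, D) = -⅐ (Z(a, D) = 1/(-7) = -⅐)
k(O, I) = 4/3 + I/3 + O/3 (k(O, I) = 4/3 + (O + I)/3 = 4/3 + (I + O)/3 = 4/3 + (I/3 + O/3) = 4/3 + I/3 + O/3)
x(L) = -⅐
x(k(6, 8)) + b(R(-4)) = -⅐ + √(-35 + 0) = -⅐ + √(-35) = -⅐ + I*√35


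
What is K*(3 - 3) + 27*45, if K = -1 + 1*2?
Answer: 1215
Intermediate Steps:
K = 1 (K = -1 + 2 = 1)
K*(3 - 3) + 27*45 = 1*(3 - 3) + 27*45 = 1*0 + 1215 = 0 + 1215 = 1215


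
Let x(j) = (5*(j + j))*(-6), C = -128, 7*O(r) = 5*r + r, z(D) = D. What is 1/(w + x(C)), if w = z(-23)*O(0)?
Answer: 1/7680 ≈ 0.00013021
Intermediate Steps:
O(r) = 6*r/7 (O(r) = (5*r + r)/7 = (6*r)/7 = 6*r/7)
x(j) = -60*j (x(j) = (5*(2*j))*(-6) = (10*j)*(-6) = -60*j)
w = 0 (w = -138*0/7 = -23*0 = 0)
1/(w + x(C)) = 1/(0 - 60*(-128)) = 1/(0 + 7680) = 1/7680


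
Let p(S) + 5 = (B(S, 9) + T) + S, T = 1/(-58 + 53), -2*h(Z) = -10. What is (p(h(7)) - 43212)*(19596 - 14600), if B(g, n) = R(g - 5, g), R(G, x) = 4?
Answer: -1079340836/5 ≈ -2.1587e+8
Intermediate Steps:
h(Z) = 5 (h(Z) = -1/2*(-10) = 5)
B(g, n) = 4
T = -1/5 (T = 1/(-5) = -1/5 ≈ -0.20000)
p(S) = -6/5 + S (p(S) = -5 + ((4 - 1/5) + S) = -5 + (19/5 + S) = -6/5 + S)
(p(h(7)) - 43212)*(19596 - 14600) = ((-6/5 + 5) - 43212)*(19596 - 14600) = (19/5 - 43212)*4996 = -216041/5*4996 = -1079340836/5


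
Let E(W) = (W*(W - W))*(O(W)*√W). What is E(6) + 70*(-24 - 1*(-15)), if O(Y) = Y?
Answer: -630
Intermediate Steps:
E(W) = 0 (E(W) = (W*(W - W))*(W*√W) = (W*0)*W^(3/2) = 0*W^(3/2) = 0)
E(6) + 70*(-24 - 1*(-15)) = 0 + 70*(-24 - 1*(-15)) = 0 + 70*(-24 + 15) = 0 + 70*(-9) = 0 - 630 = -630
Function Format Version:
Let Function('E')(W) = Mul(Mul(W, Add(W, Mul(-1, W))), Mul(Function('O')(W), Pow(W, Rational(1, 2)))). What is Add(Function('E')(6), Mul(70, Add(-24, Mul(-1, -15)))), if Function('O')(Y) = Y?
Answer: -630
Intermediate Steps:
Function('E')(W) = 0 (Function('E')(W) = Mul(Mul(W, Add(W, Mul(-1, W))), Mul(W, Pow(W, Rational(1, 2)))) = Mul(Mul(W, 0), Pow(W, Rational(3, 2))) = Mul(0, Pow(W, Rational(3, 2))) = 0)
Add(Function('E')(6), Mul(70, Add(-24, Mul(-1, -15)))) = Add(0, Mul(70, Add(-24, Mul(-1, -15)))) = Add(0, Mul(70, Add(-24, 15))) = Add(0, Mul(70, -9)) = Add(0, -630) = -630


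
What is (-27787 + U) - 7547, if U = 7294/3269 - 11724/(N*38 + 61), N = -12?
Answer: -6511999612/184465 ≈ -35302.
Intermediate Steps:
U = 5886698/184465 (U = 7294/3269 - 11724/(-12*38 + 61) = 7294*(1/3269) - 11724/(-456 + 61) = 1042/467 - 11724/(-395) = 1042/467 - 11724*(-1/395) = 1042/467 + 11724/395 = 5886698/184465 ≈ 31.912)
(-27787 + U) - 7547 = (-27787 + 5886698/184465) - 7547 = -5119842257/184465 - 7547 = -6511999612/184465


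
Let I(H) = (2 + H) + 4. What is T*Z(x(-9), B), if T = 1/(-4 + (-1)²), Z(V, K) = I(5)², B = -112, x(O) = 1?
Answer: -121/3 ≈ -40.333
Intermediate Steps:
I(H) = 6 + H
Z(V, K) = 121 (Z(V, K) = (6 + 5)² = 11² = 121)
T = -⅓ (T = 1/(-4 + 1) = 1/(-3) = -⅓ ≈ -0.33333)
T*Z(x(-9), B) = -⅓*121 = -121/3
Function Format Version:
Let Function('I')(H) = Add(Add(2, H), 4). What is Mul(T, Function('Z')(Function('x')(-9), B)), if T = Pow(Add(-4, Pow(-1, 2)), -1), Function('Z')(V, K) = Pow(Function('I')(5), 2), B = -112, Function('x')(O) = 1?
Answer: Rational(-121, 3) ≈ -40.333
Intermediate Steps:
Function('I')(H) = Add(6, H)
Function('Z')(V, K) = 121 (Function('Z')(V, K) = Pow(Add(6, 5), 2) = Pow(11, 2) = 121)
T = Rational(-1, 3) (T = Pow(Add(-4, 1), -1) = Pow(-3, -1) = Rational(-1, 3) ≈ -0.33333)
Mul(T, Function('Z')(Function('x')(-9), B)) = Mul(Rational(-1, 3), 121) = Rational(-121, 3)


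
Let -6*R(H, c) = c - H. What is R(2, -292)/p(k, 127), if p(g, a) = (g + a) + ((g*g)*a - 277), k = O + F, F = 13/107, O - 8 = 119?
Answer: 561001/23496567372 ≈ 2.3876e-5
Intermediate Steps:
O = 127 (O = 8 + 119 = 127)
F = 13/107 (F = 13*(1/107) = 13/107 ≈ 0.12150)
k = 13602/107 (k = 127 + 13/107 = 13602/107 ≈ 127.12)
R(H, c) = -c/6 + H/6 (R(H, c) = -(c - H)/6 = -c/6 + H/6)
p(g, a) = -277 + a + g + a*g² (p(g, a) = (a + g) + (g²*a - 277) = (a + g) + (a*g² - 277) = (a + g) + (-277 + a*g²) = -277 + a + g + a*g²)
R(2, -292)/p(k, 127) = (-⅙*(-292) + (⅙)*2)/(-277 + 127 + 13602/107 + 127*(13602/107)²) = (146/3 + ⅓)/(-277 + 127 + 13602/107 + 127*(185014404/11449)) = 49/(-277 + 127 + 13602/107 + 23496829308/11449) = 49/(23496567372/11449) = 49*(11449/23496567372) = 561001/23496567372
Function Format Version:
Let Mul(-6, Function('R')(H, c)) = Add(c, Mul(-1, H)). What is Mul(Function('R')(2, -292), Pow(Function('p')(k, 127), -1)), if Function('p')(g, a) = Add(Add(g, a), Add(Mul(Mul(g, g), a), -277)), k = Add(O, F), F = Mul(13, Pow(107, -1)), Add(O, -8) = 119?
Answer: Rational(561001, 23496567372) ≈ 2.3876e-5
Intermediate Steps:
O = 127 (O = Add(8, 119) = 127)
F = Rational(13, 107) (F = Mul(13, Rational(1, 107)) = Rational(13, 107) ≈ 0.12150)
k = Rational(13602, 107) (k = Add(127, Rational(13, 107)) = Rational(13602, 107) ≈ 127.12)
Function('R')(H, c) = Add(Mul(Rational(-1, 6), c), Mul(Rational(1, 6), H)) (Function('R')(H, c) = Mul(Rational(-1, 6), Add(c, Mul(-1, H))) = Add(Mul(Rational(-1, 6), c), Mul(Rational(1, 6), H)))
Function('p')(g, a) = Add(-277, a, g, Mul(a, Pow(g, 2))) (Function('p')(g, a) = Add(Add(a, g), Add(Mul(Pow(g, 2), a), -277)) = Add(Add(a, g), Add(Mul(a, Pow(g, 2)), -277)) = Add(Add(a, g), Add(-277, Mul(a, Pow(g, 2)))) = Add(-277, a, g, Mul(a, Pow(g, 2))))
Mul(Function('R')(2, -292), Pow(Function('p')(k, 127), -1)) = Mul(Add(Mul(Rational(-1, 6), -292), Mul(Rational(1, 6), 2)), Pow(Add(-277, 127, Rational(13602, 107), Mul(127, Pow(Rational(13602, 107), 2))), -1)) = Mul(Add(Rational(146, 3), Rational(1, 3)), Pow(Add(-277, 127, Rational(13602, 107), Mul(127, Rational(185014404, 11449))), -1)) = Mul(49, Pow(Add(-277, 127, Rational(13602, 107), Rational(23496829308, 11449)), -1)) = Mul(49, Pow(Rational(23496567372, 11449), -1)) = Mul(49, Rational(11449, 23496567372)) = Rational(561001, 23496567372)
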